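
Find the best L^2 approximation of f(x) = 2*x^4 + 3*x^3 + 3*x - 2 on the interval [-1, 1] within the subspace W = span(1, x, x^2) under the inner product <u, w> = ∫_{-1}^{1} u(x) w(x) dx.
g(x) = 12*x^2/7 + 24*x/5 - 76/35

The best approximation g ∈ W is the orthogonal projection of f onto W. Writing g = a_0 + a_1 x + a_2 x^2, the coefficients solve the normal equations G · a = b where
  G_{ij} = <φ_i, φ_j> and b_i = <f, φ_i>, with φ_0 = 1, φ_1 = x, φ_2 = x^2.
G =
  [2, 0, 2/3]
  [0, 2/3, 0]
  [2/3, 0, 2/5],
b = (-16/5, 16/5, -16/21).
Solving gives a_0 = -76/35, a_1 = 24/5, a_2 = 12/7, so
  g(x) = 12*x^2/7 + 24*x/5 - 76/35.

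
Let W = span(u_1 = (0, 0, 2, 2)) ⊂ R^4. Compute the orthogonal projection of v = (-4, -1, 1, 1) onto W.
proj_W(v) = (0, 0, 1, 1)

Set up U = [u_1 | ... | u_1] ∈ R^(4×1). The projector onto W = col(U) is P = U (U^T U)^(-1) U^T.
Compute U^T U =
  [8],
and U^T v = (4).
Solve U^T U · c = U^T v for the coefficients: c = (1/2). The projection is proj_W(v) = U c.
Check: (v - proj_W(v)) · u_1 = 0  (should be 0).
Result: proj_W(v) = (0, 0, 1, 1).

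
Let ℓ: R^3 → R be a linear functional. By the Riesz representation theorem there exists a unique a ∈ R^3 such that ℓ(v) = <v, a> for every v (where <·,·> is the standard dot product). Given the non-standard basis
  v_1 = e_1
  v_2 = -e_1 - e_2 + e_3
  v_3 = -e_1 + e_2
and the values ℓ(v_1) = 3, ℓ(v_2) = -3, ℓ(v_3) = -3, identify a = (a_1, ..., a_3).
a = (3, 0, 0)

Write a = (a_1, ..., a_3) in the standard basis. For each basis vector v_i, ℓ(v_i) = <v_i, a> is a linear equation in the a_j's. Collect the n equations into a matrix system V a = ℓ, where row i of V is v_i (expressed in the standard basis). Since V is invertible (lower-triangular with 1s on the diagonal, up to permutation), solve by back-substitution:
  V =
[[1, 0, 0],
 [-1, -1, 1],
 [-1, 1, 0]]
  V a = (3, -3, -3)
Solving gives a = (3, 0, 0).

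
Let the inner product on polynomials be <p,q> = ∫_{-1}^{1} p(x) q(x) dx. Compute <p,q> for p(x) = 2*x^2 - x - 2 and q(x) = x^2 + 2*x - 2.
<p,q> = 52/15

Expand the product: p(x)·q(x) = 2*x^4 + 3*x^3 - 8*x^2 - 2*x + 4.
∫_{-1}^{1} of each monomial x^k gives [2/(k+1) if k even, 0 if k odd]. Integrating term-by-term (or equivalently evaluating the antiderivative F(x) = 2*x^5/5 + 3*x^4/4 - 8*x^3/3 - x^2 + 4*x at the endpoints):
  F(1) − F(−1) = 89/60 − (-119/60) = 52/15.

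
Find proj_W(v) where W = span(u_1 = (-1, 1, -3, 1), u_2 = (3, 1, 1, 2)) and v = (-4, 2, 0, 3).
proj_W(v) = (-62/57, 34/57, -130/57, 9/19)

Set up U = [u_1 | ... | u_2] ∈ R^(4×2). The projector onto W = col(U) is P = U (U^T U)^(-1) U^T.
Compute U^T U =
  [12, -3]
  [-3, 15],
and U^T v = (9, -4).
Solve U^T U · c = U^T v for the coefficients: c = (41/57, -7/57). The projection is proj_W(v) = U c.
Check: (v - proj_W(v)) · u_1 = 0  (should be 0).
Check: (v - proj_W(v)) · u_2 = 0  (should be 0).
Result: proj_W(v) = (-62/57, 34/57, -130/57, 9/19).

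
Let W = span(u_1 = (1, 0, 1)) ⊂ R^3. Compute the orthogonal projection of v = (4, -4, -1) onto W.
proj_W(v) = (3/2, 0, 3/2)

Set up U = [u_1 | ... | u_1] ∈ R^(3×1). The projector onto W = col(U) is P = U (U^T U)^(-1) U^T.
Compute U^T U =
  [2],
and U^T v = (3).
Solve U^T U · c = U^T v for the coefficients: c = (3/2). The projection is proj_W(v) = U c.
Check: (v - proj_W(v)) · u_1 = 0  (should be 0).
Result: proj_W(v) = (3/2, 0, 3/2).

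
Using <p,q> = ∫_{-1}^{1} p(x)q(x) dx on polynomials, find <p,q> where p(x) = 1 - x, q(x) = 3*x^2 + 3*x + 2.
<p,q> = 4

Expand the product: p(x)·q(x) = -3*x^3 + x + 2.
∫_{-1}^{1} of each monomial x^k gives [2/(k+1) if k even, 0 if k odd]. Integrating term-by-term (or equivalently evaluating the antiderivative F(x) = -3*x^4/4 + x^2/2 + 2*x at the endpoints):
  F(1) − F(−1) = 7/4 − (-9/4) = 4.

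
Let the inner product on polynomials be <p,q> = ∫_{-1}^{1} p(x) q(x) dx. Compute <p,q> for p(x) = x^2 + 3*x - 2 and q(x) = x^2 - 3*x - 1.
<p,q> = -18/5

Expand the product: p(x)·q(x) = x^4 - 12*x^2 + 3*x + 2.
∫_{-1}^{1} of each monomial x^k gives [2/(k+1) if k even, 0 if k odd]. Integrating term-by-term (or equivalently evaluating the antiderivative F(x) = x^5/5 - 4*x^3 + 3*x^2/2 + 2*x at the endpoints):
  F(1) − F(−1) = -3/10 − (33/10) = -18/5.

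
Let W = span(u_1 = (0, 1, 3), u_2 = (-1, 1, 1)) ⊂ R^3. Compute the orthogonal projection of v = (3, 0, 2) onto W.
proj_W(v) = (17/7, -6/7, 16/7)

Set up U = [u_1 | ... | u_2] ∈ R^(3×2). The projector onto W = col(U) is P = U (U^T U)^(-1) U^T.
Compute U^T U =
  [10, 4]
  [4, 3],
and U^T v = (6, -1).
Solve U^T U · c = U^T v for the coefficients: c = (11/7, -17/7). The projection is proj_W(v) = U c.
Check: (v - proj_W(v)) · u_1 = 0  (should be 0).
Check: (v - proj_W(v)) · u_2 = 0  (should be 0).
Result: proj_W(v) = (17/7, -6/7, 16/7).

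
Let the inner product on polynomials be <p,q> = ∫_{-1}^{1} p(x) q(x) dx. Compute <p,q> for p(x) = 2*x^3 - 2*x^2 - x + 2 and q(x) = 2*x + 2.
<p,q> = 28/5

Expand the product: p(x)·q(x) = 4*x^4 - 6*x^2 + 2*x + 4.
∫_{-1}^{1} of each monomial x^k gives [2/(k+1) if k even, 0 if k odd]. Integrating term-by-term (or equivalently evaluating the antiderivative F(x) = 4*x^5/5 - 2*x^3 + x^2 + 4*x at the endpoints):
  F(1) − F(−1) = 19/5 − (-9/5) = 28/5.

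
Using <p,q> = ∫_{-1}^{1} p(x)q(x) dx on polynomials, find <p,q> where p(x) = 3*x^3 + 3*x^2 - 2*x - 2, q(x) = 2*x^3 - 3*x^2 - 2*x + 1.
<p,q> = -128/105

Expand the product: p(x)·q(x) = 6*x^6 - 3*x^5 - 19*x^4 - x^3 + 13*x^2 + 2*x - 2.
∫_{-1}^{1} of each monomial x^k gives [2/(k+1) if k even, 0 if k odd]. Integrating term-by-term (or equivalently evaluating the antiderivative F(x) = 6*x^7/7 - x^6/2 - 19*x^5/5 - x^4/4 + 13*x^3/3 + x^2 - 2*x at the endpoints):
  F(1) − F(−1) = -151/420 − (361/420) = -128/105.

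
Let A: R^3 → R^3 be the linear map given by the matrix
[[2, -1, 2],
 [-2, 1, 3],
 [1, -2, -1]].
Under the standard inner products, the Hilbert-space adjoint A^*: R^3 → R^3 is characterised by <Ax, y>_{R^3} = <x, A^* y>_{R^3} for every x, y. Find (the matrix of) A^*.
A^* = A^T =
[[2, -2, 1],
 [-1, 1, -2],
 [2, 3, -1]]

For real matrices with standard dot products, the defining identity <Ax, y> = <x, A^* y> gives (Ax)^T y = x^T (A^*) y, i.e. x^T A^T y = x^T (A^*) y. Since this holds for all x, y, we must have A^* = A^T. Therefore
A^* =
[[2, -2, 1],
 [-1, 1, -2],
 [2, 3, -1]].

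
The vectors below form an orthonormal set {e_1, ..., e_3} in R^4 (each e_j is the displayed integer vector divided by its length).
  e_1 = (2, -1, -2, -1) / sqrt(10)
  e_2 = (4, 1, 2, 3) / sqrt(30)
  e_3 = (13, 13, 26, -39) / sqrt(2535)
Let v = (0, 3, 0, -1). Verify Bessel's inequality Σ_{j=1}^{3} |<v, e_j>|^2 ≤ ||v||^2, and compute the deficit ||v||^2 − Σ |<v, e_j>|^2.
Σ |<v, e_j>|^2 = 14/5; ||v||^2 = 10; deficit = 36/5

Write each e_j = u_j / sqrt(<u_j, u_j>) where u_j is the displayed integer vector. Then <v, e_j> = <v, u_j> / sqrt(<u_j, u_j>), so |<v, e_j>|^2 = <v, u_j>^2 / <u_j, u_j>.
Coefficients: <v, e_1> = -2/sqrt(10), <v, e_2> = 0/sqrt(30), <v, e_3> = 78/sqrt(2535).
Square and sum: Σ |<v, e_j>|^2 = 14/5.
Compute ||v||^2 = v·v = 10.
Deficit = 10 − 14/5 = 36/5 ≥ 0, confirming Bessel's inequality. (The deficit equals ||v − Σ <v,e_j> e_j||^2, the squared distance from v to span{e_j}.)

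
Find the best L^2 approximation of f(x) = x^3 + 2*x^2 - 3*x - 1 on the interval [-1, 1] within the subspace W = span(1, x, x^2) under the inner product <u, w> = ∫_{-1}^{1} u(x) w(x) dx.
g(x) = 2*x^2 - 12*x/5 - 1

The best approximation g ∈ W is the orthogonal projection of f onto W. Writing g = a_0 + a_1 x + a_2 x^2, the coefficients solve the normal equations G · a = b where
  G_{ij} = <φ_i, φ_j> and b_i = <f, φ_i>, with φ_0 = 1, φ_1 = x, φ_2 = x^2.
G =
  [2, 0, 2/3]
  [0, 2/3, 0]
  [2/3, 0, 2/5],
b = (-2/3, -8/5, 2/15).
Solving gives a_0 = -1, a_1 = -12/5, a_2 = 2, so
  g(x) = 2*x^2 - 12*x/5 - 1.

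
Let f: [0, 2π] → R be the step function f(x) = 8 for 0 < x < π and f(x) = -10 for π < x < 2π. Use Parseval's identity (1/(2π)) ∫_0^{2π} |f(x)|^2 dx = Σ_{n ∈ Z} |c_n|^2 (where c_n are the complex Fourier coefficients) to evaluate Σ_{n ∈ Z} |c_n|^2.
Σ |c_n|^2 = 82

Parseval equates the L^2 energy of f (normalised by 1/(2π)) with the ℓ^2 sum of its Fourier coefficients: (1/(2π)) ∫_0^{2π} |f|^2 = Σ |c_n|^2.
Compute the left side: (1/(2π)) [∫_0^π 8^2 dx + ∫_π^{2π} (-10)^2 dx] = (1/(2π)) · (64π + 100π) = (64 + 100)/2 = 82.
So Σ_{n ∈ Z} |c_n|^2 = 82.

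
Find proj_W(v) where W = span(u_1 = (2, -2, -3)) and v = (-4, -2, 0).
proj_W(v) = (-8/17, 8/17, 12/17)

Set up U = [u_1 | ... | u_1] ∈ R^(3×1). The projector onto W = col(U) is P = U (U^T U)^(-1) U^T.
Compute U^T U =
  [17],
and U^T v = (-4).
Solve U^T U · c = U^T v for the coefficients: c = (-4/17). The projection is proj_W(v) = U c.
Check: (v - proj_W(v)) · u_1 = 0  (should be 0).
Result: proj_W(v) = (-8/17, 8/17, 12/17).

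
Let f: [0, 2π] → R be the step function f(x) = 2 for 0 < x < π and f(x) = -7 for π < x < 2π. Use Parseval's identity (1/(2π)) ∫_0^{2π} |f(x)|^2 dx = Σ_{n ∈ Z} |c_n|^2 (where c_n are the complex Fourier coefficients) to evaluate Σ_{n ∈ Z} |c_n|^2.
Σ |c_n|^2 = 53/2

Parseval equates the L^2 energy of f (normalised by 1/(2π)) with the ℓ^2 sum of its Fourier coefficients: (1/(2π)) ∫_0^{2π} |f|^2 = Σ |c_n|^2.
Compute the left side: (1/(2π)) [∫_0^π 2^2 dx + ∫_π^{2π} (-7)^2 dx] = (1/(2π)) · (4π + 49π) = (4 + 49)/2 = 53/2.
So Σ_{n ∈ Z} |c_n|^2 = 53/2.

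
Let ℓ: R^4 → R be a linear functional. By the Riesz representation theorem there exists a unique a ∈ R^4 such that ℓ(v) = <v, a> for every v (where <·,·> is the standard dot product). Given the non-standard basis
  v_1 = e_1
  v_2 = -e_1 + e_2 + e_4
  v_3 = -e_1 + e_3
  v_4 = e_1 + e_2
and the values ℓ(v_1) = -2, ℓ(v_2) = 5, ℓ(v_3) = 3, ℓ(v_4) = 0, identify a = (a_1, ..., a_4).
a = (-2, 2, 1, 1)

Write a = (a_1, ..., a_4) in the standard basis. For each basis vector v_i, ℓ(v_i) = <v_i, a> is a linear equation in the a_j's. Collect the n equations into a matrix system V a = ℓ, where row i of V is v_i (expressed in the standard basis). Since V is invertible (lower-triangular with 1s on the diagonal, up to permutation), solve by back-substitution:
  V =
[[1, 0, 0, 0],
 [-1, 1, 0, 1],
 [-1, 0, 1, 0],
 [1, 1, 0, 0]]
  V a = (-2, 5, 3, 0)
Solving gives a = (-2, 2, 1, 1).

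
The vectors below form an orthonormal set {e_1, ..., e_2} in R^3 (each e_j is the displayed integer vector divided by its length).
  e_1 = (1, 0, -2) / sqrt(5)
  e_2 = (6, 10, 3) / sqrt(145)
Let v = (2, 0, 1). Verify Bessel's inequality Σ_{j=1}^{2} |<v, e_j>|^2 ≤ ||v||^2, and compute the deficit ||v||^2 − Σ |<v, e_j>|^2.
Σ |<v, e_j>|^2 = 45/29; ||v||^2 = 5; deficit = 100/29

Write each e_j = u_j / sqrt(<u_j, u_j>) where u_j is the displayed integer vector. Then <v, e_j> = <v, u_j> / sqrt(<u_j, u_j>), so |<v, e_j>|^2 = <v, u_j>^2 / <u_j, u_j>.
Coefficients: <v, e_1> = 0/sqrt(5), <v, e_2> = 15/sqrt(145).
Square and sum: Σ |<v, e_j>|^2 = 45/29.
Compute ||v||^2 = v·v = 5.
Deficit = 5 − 45/29 = 100/29 ≥ 0, confirming Bessel's inequality. (The deficit equals ||v − Σ <v,e_j> e_j||^2, the squared distance from v to span{e_j}.)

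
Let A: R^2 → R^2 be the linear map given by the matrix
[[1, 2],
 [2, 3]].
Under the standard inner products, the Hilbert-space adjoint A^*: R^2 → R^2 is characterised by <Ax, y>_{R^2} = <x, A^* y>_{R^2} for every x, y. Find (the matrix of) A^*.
A^* = A^T =
[[1, 2],
 [2, 3]]

For real matrices with standard dot products, the defining identity <Ax, y> = <x, A^* y> gives (Ax)^T y = x^T (A^*) y, i.e. x^T A^T y = x^T (A^*) y. Since this holds for all x, y, we must have A^* = A^T. Therefore
A^* =
[[1, 2],
 [2, 3]].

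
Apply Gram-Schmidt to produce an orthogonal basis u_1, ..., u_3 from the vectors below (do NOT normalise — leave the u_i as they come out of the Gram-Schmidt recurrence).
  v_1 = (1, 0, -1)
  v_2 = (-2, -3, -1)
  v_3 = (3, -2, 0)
Orthogonal basis:
  u_1 = (1, 0, -1)
  u_2 = (-3/2, -3, -3/2)
  u_3 = (5/3, -5/3, 5/3)

Apply the Gram-Schmidt recurrence
  u_1 = v_1
  u_i = v_i − Σ_{j<i} ((v_i · u_j) / (u_j · u_j)) · u_j.

Step by step this gives:
  u_1 = (1, 0, -1)
  u_2 = (-3/2, -3, -3/2)
  u_3 = (5/3, -5/3, 5/3)

Orthogonality check:
  u_2 · u_1 = 0 (should be 0)
  u_3 · u_1 = 0 (should be 0)
  u_3 · u_2 = 0 (should be 0)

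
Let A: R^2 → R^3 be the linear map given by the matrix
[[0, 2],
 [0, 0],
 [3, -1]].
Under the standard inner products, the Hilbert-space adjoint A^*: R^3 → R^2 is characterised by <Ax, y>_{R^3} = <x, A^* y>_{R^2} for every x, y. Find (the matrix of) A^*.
A^* = A^T =
[[0, 0, 3],
 [2, 0, -1]]

For real matrices with standard dot products, the defining identity <Ax, y> = <x, A^* y> gives (Ax)^T y = x^T (A^*) y, i.e. x^T A^T y = x^T (A^*) y. Since this holds for all x, y, we must have A^* = A^T. Therefore
A^* =
[[0, 0, 3],
 [2, 0, -1]].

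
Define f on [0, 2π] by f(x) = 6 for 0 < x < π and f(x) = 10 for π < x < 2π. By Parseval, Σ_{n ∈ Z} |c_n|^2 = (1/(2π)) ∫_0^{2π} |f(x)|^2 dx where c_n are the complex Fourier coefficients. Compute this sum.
Σ |c_n|^2 = 68

Parseval equates the L^2 energy of f (normalised by 1/(2π)) with the ℓ^2 sum of its Fourier coefficients: (1/(2π)) ∫_0^{2π} |f|^2 = Σ |c_n|^2.
Compute the left side: (1/(2π)) [∫_0^π 6^2 dx + ∫_π^{2π} 10^2 dx] = (1/(2π)) · (36π + 100π) = (36 + 100)/2 = 68.
So Σ_{n ∈ Z} |c_n|^2 = 68.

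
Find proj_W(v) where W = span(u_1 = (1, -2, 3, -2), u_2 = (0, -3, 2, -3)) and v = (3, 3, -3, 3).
proj_W(v) = (1/2, 7/2, -3/2, 7/2)

Set up U = [u_1 | ... | u_2] ∈ R^(4×2). The projector onto W = col(U) is P = U (U^T U)^(-1) U^T.
Compute U^T U =
  [18, 18]
  [18, 22],
and U^T v = (-18, -24).
Solve U^T U · c = U^T v for the coefficients: c = (1/2, -3/2). The projection is proj_W(v) = U c.
Check: (v - proj_W(v)) · u_1 = 0  (should be 0).
Check: (v - proj_W(v)) · u_2 = 0  (should be 0).
Result: proj_W(v) = (1/2, 7/2, -3/2, 7/2).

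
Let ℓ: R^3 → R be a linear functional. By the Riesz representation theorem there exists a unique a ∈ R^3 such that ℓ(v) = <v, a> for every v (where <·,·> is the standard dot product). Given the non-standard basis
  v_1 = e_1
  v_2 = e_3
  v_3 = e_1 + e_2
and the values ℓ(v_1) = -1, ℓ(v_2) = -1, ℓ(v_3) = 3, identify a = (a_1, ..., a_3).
a = (-1, 4, -1)

Write a = (a_1, ..., a_3) in the standard basis. For each basis vector v_i, ℓ(v_i) = <v_i, a> is a linear equation in the a_j's. Collect the n equations into a matrix system V a = ℓ, where row i of V is v_i (expressed in the standard basis). Since V is invertible (lower-triangular with 1s on the diagonal, up to permutation), solve by back-substitution:
  V =
[[1, 0, 0],
 [0, 0, 1],
 [1, 1, 0]]
  V a = (-1, -1, 3)
Solving gives a = (-1, 4, -1).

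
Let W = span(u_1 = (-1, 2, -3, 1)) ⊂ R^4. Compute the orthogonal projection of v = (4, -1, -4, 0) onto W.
proj_W(v) = (-2/5, 4/5, -6/5, 2/5)

Set up U = [u_1 | ... | u_1] ∈ R^(4×1). The projector onto W = col(U) is P = U (U^T U)^(-1) U^T.
Compute U^T U =
  [15],
and U^T v = (6).
Solve U^T U · c = U^T v for the coefficients: c = (2/5). The projection is proj_W(v) = U c.
Check: (v - proj_W(v)) · u_1 = 0  (should be 0).
Result: proj_W(v) = (-2/5, 4/5, -6/5, 2/5).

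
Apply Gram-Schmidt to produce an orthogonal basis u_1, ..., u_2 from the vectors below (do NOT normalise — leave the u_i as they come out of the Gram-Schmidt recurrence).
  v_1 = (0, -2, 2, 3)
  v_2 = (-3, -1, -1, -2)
Orthogonal basis:
  u_1 = (0, -2, 2, 3)
  u_2 = (-3, -29/17, -5/17, -16/17)

Apply the Gram-Schmidt recurrence
  u_1 = v_1
  u_i = v_i − Σ_{j<i} ((v_i · u_j) / (u_j · u_j)) · u_j.

Step by step this gives:
  u_1 = (0, -2, 2, 3)
  u_2 = (-3, -29/17, -5/17, -16/17)

Orthogonality check:
  u_2 · u_1 = 0 (should be 0)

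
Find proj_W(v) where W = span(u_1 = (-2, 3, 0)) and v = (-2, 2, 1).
proj_W(v) = (-20/13, 30/13, 0)

Set up U = [u_1 | ... | u_1] ∈ R^(3×1). The projector onto W = col(U) is P = U (U^T U)^(-1) U^T.
Compute U^T U =
  [13],
and U^T v = (10).
Solve U^T U · c = U^T v for the coefficients: c = (10/13). The projection is proj_W(v) = U c.
Check: (v - proj_W(v)) · u_1 = 0  (should be 0).
Result: proj_W(v) = (-20/13, 30/13, 0).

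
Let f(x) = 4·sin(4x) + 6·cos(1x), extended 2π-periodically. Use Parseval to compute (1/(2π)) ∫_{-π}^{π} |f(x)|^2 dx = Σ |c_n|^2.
Σ |c_n|^2 = 26

Expand |f|^2 and use orthogonality of {sin(nx), cos(mx)} on [-π, π]:
  ∫_{-π}^{π} sin(nx)^2 dx = π, ∫ cos(mx)^2 dx = π, and cross terms integrate to 0.
So ∫_{-π}^{π} f(x)^2 dx = 4^2 · π + 6^2 · π = (16 + 36)π.
Divide by 2π: (16 + 36)/2 = 26.
By Parseval, this equals Σ |c_n|^2.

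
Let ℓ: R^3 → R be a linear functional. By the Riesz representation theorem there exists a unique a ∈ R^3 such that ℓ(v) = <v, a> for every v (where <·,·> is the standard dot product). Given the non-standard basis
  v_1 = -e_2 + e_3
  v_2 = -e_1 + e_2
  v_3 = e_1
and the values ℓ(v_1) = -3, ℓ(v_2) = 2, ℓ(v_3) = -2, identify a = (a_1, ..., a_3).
a = (-2, 0, -3)

Write a = (a_1, ..., a_3) in the standard basis. For each basis vector v_i, ℓ(v_i) = <v_i, a> is a linear equation in the a_j's. Collect the n equations into a matrix system V a = ℓ, where row i of V is v_i (expressed in the standard basis). Since V is invertible (lower-triangular with 1s on the diagonal, up to permutation), solve by back-substitution:
  V =
[[0, -1, 1],
 [-1, 1, 0],
 [1, 0, 0]]
  V a = (-3, 2, -2)
Solving gives a = (-2, 0, -3).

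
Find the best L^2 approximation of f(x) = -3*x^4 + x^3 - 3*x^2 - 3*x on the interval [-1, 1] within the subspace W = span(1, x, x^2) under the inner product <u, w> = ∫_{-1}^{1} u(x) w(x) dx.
g(x) = -39*x^2/7 - 12*x/5 + 9/35

The best approximation g ∈ W is the orthogonal projection of f onto W. Writing g = a_0 + a_1 x + a_2 x^2, the coefficients solve the normal equations G · a = b where
  G_{ij} = <φ_i, φ_j> and b_i = <f, φ_i>, with φ_0 = 1, φ_1 = x, φ_2 = x^2.
G =
  [2, 0, 2/3]
  [0, 2/3, 0]
  [2/3, 0, 2/5],
b = (-16/5, -8/5, -72/35).
Solving gives a_0 = 9/35, a_1 = -12/5, a_2 = -39/7, so
  g(x) = -39*x^2/7 - 12*x/5 + 9/35.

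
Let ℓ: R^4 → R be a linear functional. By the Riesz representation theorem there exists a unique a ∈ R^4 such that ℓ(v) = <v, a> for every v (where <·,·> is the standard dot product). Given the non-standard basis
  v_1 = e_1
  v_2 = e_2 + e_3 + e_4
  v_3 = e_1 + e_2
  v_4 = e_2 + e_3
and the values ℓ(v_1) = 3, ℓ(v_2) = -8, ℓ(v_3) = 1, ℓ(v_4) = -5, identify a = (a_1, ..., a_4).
a = (3, -2, -3, -3)

Write a = (a_1, ..., a_4) in the standard basis. For each basis vector v_i, ℓ(v_i) = <v_i, a> is a linear equation in the a_j's. Collect the n equations into a matrix system V a = ℓ, where row i of V is v_i (expressed in the standard basis). Since V is invertible (lower-triangular with 1s on the diagonal, up to permutation), solve by back-substitution:
  V =
[[1, 0, 0, 0],
 [0, 1, 1, 1],
 [1, 1, 0, 0],
 [0, 1, 1, 0]]
  V a = (3, -8, 1, -5)
Solving gives a = (3, -2, -3, -3).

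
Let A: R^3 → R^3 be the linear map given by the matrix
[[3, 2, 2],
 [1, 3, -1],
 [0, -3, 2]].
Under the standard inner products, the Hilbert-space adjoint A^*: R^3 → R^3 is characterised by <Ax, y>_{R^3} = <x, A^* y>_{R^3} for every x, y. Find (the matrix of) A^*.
A^* = A^T =
[[3, 1, 0],
 [2, 3, -3],
 [2, -1, 2]]

For real matrices with standard dot products, the defining identity <Ax, y> = <x, A^* y> gives (Ax)^T y = x^T (A^*) y, i.e. x^T A^T y = x^T (A^*) y. Since this holds for all x, y, we must have A^* = A^T. Therefore
A^* =
[[3, 1, 0],
 [2, 3, -3],
 [2, -1, 2]].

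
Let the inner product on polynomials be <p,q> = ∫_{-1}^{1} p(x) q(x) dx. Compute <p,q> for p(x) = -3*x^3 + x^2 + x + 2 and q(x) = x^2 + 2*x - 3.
<p,q> = -40/3

Expand the product: p(x)·q(x) = -3*x^5 - 5*x^4 + 12*x^3 + x^2 + x - 6.
∫_{-1}^{1} of each monomial x^k gives [2/(k+1) if k even, 0 if k odd]. Integrating term-by-term (or equivalently evaluating the antiderivative F(x) = -x^6/2 - x^5 + 3*x^4 + x^3/3 + x^2/2 - 6*x at the endpoints):
  F(1) − F(−1) = -11/3 − (29/3) = -40/3.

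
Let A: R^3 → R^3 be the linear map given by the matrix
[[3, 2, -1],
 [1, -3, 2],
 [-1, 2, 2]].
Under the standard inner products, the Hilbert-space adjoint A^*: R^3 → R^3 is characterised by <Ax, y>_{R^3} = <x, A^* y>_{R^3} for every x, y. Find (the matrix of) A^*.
A^* = A^T =
[[3, 1, -1],
 [2, -3, 2],
 [-1, 2, 2]]

For real matrices with standard dot products, the defining identity <Ax, y> = <x, A^* y> gives (Ax)^T y = x^T (A^*) y, i.e. x^T A^T y = x^T (A^*) y. Since this holds for all x, y, we must have A^* = A^T. Therefore
A^* =
[[3, 1, -1],
 [2, -3, 2],
 [-1, 2, 2]].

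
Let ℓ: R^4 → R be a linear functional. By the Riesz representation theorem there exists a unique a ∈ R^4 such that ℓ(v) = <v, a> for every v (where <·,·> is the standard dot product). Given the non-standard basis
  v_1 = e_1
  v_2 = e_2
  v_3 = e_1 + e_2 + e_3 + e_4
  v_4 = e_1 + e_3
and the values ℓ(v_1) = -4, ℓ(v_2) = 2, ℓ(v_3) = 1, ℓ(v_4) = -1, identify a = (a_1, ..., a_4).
a = (-4, 2, 3, 0)

Write a = (a_1, ..., a_4) in the standard basis. For each basis vector v_i, ℓ(v_i) = <v_i, a> is a linear equation in the a_j's. Collect the n equations into a matrix system V a = ℓ, where row i of V is v_i (expressed in the standard basis). Since V is invertible (lower-triangular with 1s on the diagonal, up to permutation), solve by back-substitution:
  V =
[[1, 0, 0, 0],
 [0, 1, 0, 0],
 [1, 1, 1, 1],
 [1, 0, 1, 0]]
  V a = (-4, 2, 1, -1)
Solving gives a = (-4, 2, 3, 0).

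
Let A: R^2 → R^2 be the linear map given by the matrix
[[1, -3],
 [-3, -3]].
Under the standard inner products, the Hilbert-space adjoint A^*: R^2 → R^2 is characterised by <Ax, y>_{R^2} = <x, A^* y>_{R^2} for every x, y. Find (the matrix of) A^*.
A^* = A^T =
[[1, -3],
 [-3, -3]]

For real matrices with standard dot products, the defining identity <Ax, y> = <x, A^* y> gives (Ax)^T y = x^T (A^*) y, i.e. x^T A^T y = x^T (A^*) y. Since this holds for all x, y, we must have A^* = A^T. Therefore
A^* =
[[1, -3],
 [-3, -3]].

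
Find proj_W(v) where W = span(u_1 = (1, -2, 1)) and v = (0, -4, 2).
proj_W(v) = (5/3, -10/3, 5/3)

Set up U = [u_1 | ... | u_1] ∈ R^(3×1). The projector onto W = col(U) is P = U (U^T U)^(-1) U^T.
Compute U^T U =
  [6],
and U^T v = (10).
Solve U^T U · c = U^T v for the coefficients: c = (5/3). The projection is proj_W(v) = U c.
Check: (v - proj_W(v)) · u_1 = 0  (should be 0).
Result: proj_W(v) = (5/3, -10/3, 5/3).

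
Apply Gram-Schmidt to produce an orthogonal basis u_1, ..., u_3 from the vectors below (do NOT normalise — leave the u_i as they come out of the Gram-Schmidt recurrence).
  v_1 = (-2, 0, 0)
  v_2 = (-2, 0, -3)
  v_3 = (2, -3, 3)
Orthogonal basis:
  u_1 = (-2, 0, 0)
  u_2 = (0, 0, -3)
  u_3 = (0, -3, 0)

Apply the Gram-Schmidt recurrence
  u_1 = v_1
  u_i = v_i − Σ_{j<i} ((v_i · u_j) / (u_j · u_j)) · u_j.

Step by step this gives:
  u_1 = (-2, 0, 0)
  u_2 = (0, 0, -3)
  u_3 = (0, -3, 0)

Orthogonality check:
  u_2 · u_1 = 0 (should be 0)
  u_3 · u_1 = 0 (should be 0)
  u_3 · u_2 = 0 (should be 0)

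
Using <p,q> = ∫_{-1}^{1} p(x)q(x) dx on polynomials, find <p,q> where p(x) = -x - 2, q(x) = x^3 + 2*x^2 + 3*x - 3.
<p,q> = 104/15

Expand the product: p(x)·q(x) = -x^4 - 4*x^3 - 7*x^2 - 3*x + 6.
∫_{-1}^{1} of each monomial x^k gives [2/(k+1) if k even, 0 if k odd]. Integrating term-by-term (or equivalently evaluating the antiderivative F(x) = -x^5/5 - x^4 - 7*x^3/3 - 3*x^2/2 + 6*x at the endpoints):
  F(1) − F(−1) = 29/30 − (-179/30) = 104/15.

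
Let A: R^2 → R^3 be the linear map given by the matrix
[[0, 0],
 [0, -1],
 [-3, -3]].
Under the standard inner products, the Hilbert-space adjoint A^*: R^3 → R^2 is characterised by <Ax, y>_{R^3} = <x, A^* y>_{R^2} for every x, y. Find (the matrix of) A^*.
A^* = A^T =
[[0, 0, -3],
 [0, -1, -3]]

For real matrices with standard dot products, the defining identity <Ax, y> = <x, A^* y> gives (Ax)^T y = x^T (A^*) y, i.e. x^T A^T y = x^T (A^*) y. Since this holds for all x, y, we must have A^* = A^T. Therefore
A^* =
[[0, 0, -3],
 [0, -1, -3]].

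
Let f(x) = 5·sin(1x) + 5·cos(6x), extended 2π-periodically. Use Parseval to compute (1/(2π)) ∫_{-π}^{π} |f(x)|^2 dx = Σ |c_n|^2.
Σ |c_n|^2 = 25

Expand |f|^2 and use orthogonality of {sin(nx), cos(mx)} on [-π, π]:
  ∫_{-π}^{π} sin(nx)^2 dx = π, ∫ cos(mx)^2 dx = π, and cross terms integrate to 0.
So ∫_{-π}^{π} f(x)^2 dx = 5^2 · π + 5^2 · π = (25 + 25)π.
Divide by 2π: (25 + 25)/2 = 25.
By Parseval, this equals Σ |c_n|^2.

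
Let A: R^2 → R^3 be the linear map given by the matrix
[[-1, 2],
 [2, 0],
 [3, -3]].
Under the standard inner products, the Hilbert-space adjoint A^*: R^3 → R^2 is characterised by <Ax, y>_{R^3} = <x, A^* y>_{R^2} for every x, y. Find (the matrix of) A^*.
A^* = A^T =
[[-1, 2, 3],
 [2, 0, -3]]

For real matrices with standard dot products, the defining identity <Ax, y> = <x, A^* y> gives (Ax)^T y = x^T (A^*) y, i.e. x^T A^T y = x^T (A^*) y. Since this holds for all x, y, we must have A^* = A^T. Therefore
A^* =
[[-1, 2, 3],
 [2, 0, -3]].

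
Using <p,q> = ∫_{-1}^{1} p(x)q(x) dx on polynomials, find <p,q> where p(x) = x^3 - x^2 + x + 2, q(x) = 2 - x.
<p,q> = 28/5

Expand the product: p(x)·q(x) = -x^4 + 3*x^3 - 3*x^2 + 4.
∫_{-1}^{1} of each monomial x^k gives [2/(k+1) if k even, 0 if k odd]. Integrating term-by-term (or equivalently evaluating the antiderivative F(x) = -x^5/5 + 3*x^4/4 - x^3 + 4*x at the endpoints):
  F(1) − F(−1) = 71/20 − (-41/20) = 28/5.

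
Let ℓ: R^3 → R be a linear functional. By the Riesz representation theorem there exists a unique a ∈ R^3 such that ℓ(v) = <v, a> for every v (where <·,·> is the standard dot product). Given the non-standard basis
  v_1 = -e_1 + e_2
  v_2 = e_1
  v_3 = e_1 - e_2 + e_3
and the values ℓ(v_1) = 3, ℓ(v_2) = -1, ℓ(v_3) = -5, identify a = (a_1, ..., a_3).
a = (-1, 2, -2)

Write a = (a_1, ..., a_3) in the standard basis. For each basis vector v_i, ℓ(v_i) = <v_i, a> is a linear equation in the a_j's. Collect the n equations into a matrix system V a = ℓ, where row i of V is v_i (expressed in the standard basis). Since V is invertible (lower-triangular with 1s on the diagonal, up to permutation), solve by back-substitution:
  V =
[[-1, 1, 0],
 [1, 0, 0],
 [1, -1, 1]]
  V a = (3, -1, -5)
Solving gives a = (-1, 2, -2).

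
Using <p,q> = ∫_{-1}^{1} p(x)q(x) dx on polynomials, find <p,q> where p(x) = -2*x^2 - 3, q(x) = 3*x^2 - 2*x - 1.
<p,q> = -16/15

Expand the product: p(x)·q(x) = -6*x^4 + 4*x^3 - 7*x^2 + 6*x + 3.
∫_{-1}^{1} of each monomial x^k gives [2/(k+1) if k even, 0 if k odd]. Integrating term-by-term (or equivalently evaluating the antiderivative F(x) = -6*x^5/5 + x^4 - 7*x^3/3 + 3*x^2 + 3*x at the endpoints):
  F(1) − F(−1) = 52/15 − (68/15) = -16/15.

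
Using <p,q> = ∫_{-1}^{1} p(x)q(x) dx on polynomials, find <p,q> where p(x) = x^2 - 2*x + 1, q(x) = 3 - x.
<p,q> = 28/3

Expand the product: p(x)·q(x) = -x^3 + 5*x^2 - 7*x + 3.
∫_{-1}^{1} of each monomial x^k gives [2/(k+1) if k even, 0 if k odd]. Integrating term-by-term (or equivalently evaluating the antiderivative F(x) = -x^4/4 + 5*x^3/3 - 7*x^2/2 + 3*x at the endpoints):
  F(1) − F(−1) = 11/12 − (-101/12) = 28/3.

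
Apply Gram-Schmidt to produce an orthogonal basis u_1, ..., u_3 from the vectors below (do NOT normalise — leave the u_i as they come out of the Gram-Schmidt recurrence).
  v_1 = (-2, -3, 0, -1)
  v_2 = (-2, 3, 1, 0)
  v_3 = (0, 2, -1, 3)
Orthogonal basis:
  u_1 = (-2, -3, 0, -1)
  u_2 = (-19/7, 27/14, 1, -5/14)
  u_3 = (-8/9, -4/19, -196/171, 412/171)

Apply the Gram-Schmidt recurrence
  u_1 = v_1
  u_i = v_i − Σ_{j<i} ((v_i · u_j) / (u_j · u_j)) · u_j.

Step by step this gives:
  u_1 = (-2, -3, 0, -1)
  u_2 = (-19/7, 27/14, 1, -5/14)
  u_3 = (-8/9, -4/19, -196/171, 412/171)

Orthogonality check:
  u_2 · u_1 = 0 (should be 0)
  u_3 · u_1 = 0 (should be 0)
  u_3 · u_2 = 0 (should be 0)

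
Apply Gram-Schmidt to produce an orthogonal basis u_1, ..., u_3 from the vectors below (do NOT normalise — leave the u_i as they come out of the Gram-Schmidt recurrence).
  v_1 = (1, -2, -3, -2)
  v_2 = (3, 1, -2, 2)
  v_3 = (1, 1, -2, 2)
Orthogonal basis:
  u_1 = (1, -2, -3, -2)
  u_2 = (17/6, 4/3, -3/2, 7/3)
  u_3 = (-34/35, 22/105, -86/105, 8/15)

Apply the Gram-Schmidt recurrence
  u_1 = v_1
  u_i = v_i − Σ_{j<i} ((v_i · u_j) / (u_j · u_j)) · u_j.

Step by step this gives:
  u_1 = (1, -2, -3, -2)
  u_2 = (17/6, 4/3, -3/2, 7/3)
  u_3 = (-34/35, 22/105, -86/105, 8/15)

Orthogonality check:
  u_2 · u_1 = 0 (should be 0)
  u_3 · u_1 = 0 (should be 0)
  u_3 · u_2 = 0 (should be 0)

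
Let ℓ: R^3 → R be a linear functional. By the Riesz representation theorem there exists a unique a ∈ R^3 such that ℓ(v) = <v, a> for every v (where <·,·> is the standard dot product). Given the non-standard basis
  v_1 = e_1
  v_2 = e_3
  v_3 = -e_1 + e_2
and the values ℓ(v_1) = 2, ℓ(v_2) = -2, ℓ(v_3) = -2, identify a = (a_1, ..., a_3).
a = (2, 0, -2)

Write a = (a_1, ..., a_3) in the standard basis. For each basis vector v_i, ℓ(v_i) = <v_i, a> is a linear equation in the a_j's. Collect the n equations into a matrix system V a = ℓ, where row i of V is v_i (expressed in the standard basis). Since V is invertible (lower-triangular with 1s on the diagonal, up to permutation), solve by back-substitution:
  V =
[[1, 0, 0],
 [0, 0, 1],
 [-1, 1, 0]]
  V a = (2, -2, -2)
Solving gives a = (2, 0, -2).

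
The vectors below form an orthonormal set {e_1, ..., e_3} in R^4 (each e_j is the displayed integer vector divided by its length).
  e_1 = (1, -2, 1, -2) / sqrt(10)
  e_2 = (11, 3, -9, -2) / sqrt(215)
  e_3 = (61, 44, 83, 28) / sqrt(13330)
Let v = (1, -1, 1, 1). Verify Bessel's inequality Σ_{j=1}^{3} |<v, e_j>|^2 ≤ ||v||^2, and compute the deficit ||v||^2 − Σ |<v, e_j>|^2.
Σ |<v, e_j>|^2 = 259/155; ||v||^2 = 4; deficit = 361/155

Write each e_j = u_j / sqrt(<u_j, u_j>) where u_j is the displayed integer vector. Then <v, e_j> = <v, u_j> / sqrt(<u_j, u_j>), so |<v, e_j>|^2 = <v, u_j>^2 / <u_j, u_j>.
Coefficients: <v, e_1> = 2/sqrt(10), <v, e_2> = -3/sqrt(215), <v, e_3> = 128/sqrt(13330).
Square and sum: Σ |<v, e_j>|^2 = 259/155.
Compute ||v||^2 = v·v = 4.
Deficit = 4 − 259/155 = 361/155 ≥ 0, confirming Bessel's inequality. (The deficit equals ||v − Σ <v,e_j> e_j||^2, the squared distance from v to span{e_j}.)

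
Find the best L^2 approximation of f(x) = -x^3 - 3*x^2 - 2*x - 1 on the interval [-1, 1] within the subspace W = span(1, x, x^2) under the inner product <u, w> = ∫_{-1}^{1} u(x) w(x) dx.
g(x) = -3*x^2 - 13*x/5 - 1

The best approximation g ∈ W is the orthogonal projection of f onto W. Writing g = a_0 + a_1 x + a_2 x^2, the coefficients solve the normal equations G · a = b where
  G_{ij} = <φ_i, φ_j> and b_i = <f, φ_i>, with φ_0 = 1, φ_1 = x, φ_2 = x^2.
G =
  [2, 0, 2/3]
  [0, 2/3, 0]
  [2/3, 0, 2/5],
b = (-4, -26/15, -28/15).
Solving gives a_0 = -1, a_1 = -13/5, a_2 = -3, so
  g(x) = -3*x^2 - 13*x/5 - 1.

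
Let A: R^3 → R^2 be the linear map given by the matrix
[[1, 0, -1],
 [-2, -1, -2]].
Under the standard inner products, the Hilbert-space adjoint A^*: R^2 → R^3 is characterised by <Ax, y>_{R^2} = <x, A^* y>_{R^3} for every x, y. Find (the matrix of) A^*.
A^* = A^T =
[[1, -2],
 [0, -1],
 [-1, -2]]

For real matrices with standard dot products, the defining identity <Ax, y> = <x, A^* y> gives (Ax)^T y = x^T (A^*) y, i.e. x^T A^T y = x^T (A^*) y. Since this holds for all x, y, we must have A^* = A^T. Therefore
A^* =
[[1, -2],
 [0, -1],
 [-1, -2]].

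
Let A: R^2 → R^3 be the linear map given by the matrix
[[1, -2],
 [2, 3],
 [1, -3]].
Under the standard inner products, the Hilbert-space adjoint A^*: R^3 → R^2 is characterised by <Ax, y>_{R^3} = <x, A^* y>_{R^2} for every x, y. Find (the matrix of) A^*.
A^* = A^T =
[[1, 2, 1],
 [-2, 3, -3]]

For real matrices with standard dot products, the defining identity <Ax, y> = <x, A^* y> gives (Ax)^T y = x^T (A^*) y, i.e. x^T A^T y = x^T (A^*) y. Since this holds for all x, y, we must have A^* = A^T. Therefore
A^* =
[[1, 2, 1],
 [-2, 3, -3]].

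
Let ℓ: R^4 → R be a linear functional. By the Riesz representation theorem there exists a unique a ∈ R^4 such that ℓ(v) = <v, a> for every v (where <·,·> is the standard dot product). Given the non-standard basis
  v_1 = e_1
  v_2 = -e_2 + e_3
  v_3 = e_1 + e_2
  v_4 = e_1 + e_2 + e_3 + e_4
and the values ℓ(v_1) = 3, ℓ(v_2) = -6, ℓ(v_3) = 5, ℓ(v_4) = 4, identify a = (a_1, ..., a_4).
a = (3, 2, -4, 3)

Write a = (a_1, ..., a_4) in the standard basis. For each basis vector v_i, ℓ(v_i) = <v_i, a> is a linear equation in the a_j's. Collect the n equations into a matrix system V a = ℓ, where row i of V is v_i (expressed in the standard basis). Since V is invertible (lower-triangular with 1s on the diagonal, up to permutation), solve by back-substitution:
  V =
[[1, 0, 0, 0],
 [0, -1, 1, 0],
 [1, 1, 0, 0],
 [1, 1, 1, 1]]
  V a = (3, -6, 5, 4)
Solving gives a = (3, 2, -4, 3).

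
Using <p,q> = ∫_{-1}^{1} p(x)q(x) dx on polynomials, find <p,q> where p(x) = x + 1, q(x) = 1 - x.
<p,q> = 4/3

Expand the product: p(x)·q(x) = 1 - x^2.
∫_{-1}^{1} of each monomial x^k gives [2/(k+1) if k even, 0 if k odd]. Integrating term-by-term (or equivalently evaluating the antiderivative F(x) = -x^3/3 + x at the endpoints):
  F(1) − F(−1) = 2/3 − (-2/3) = 4/3.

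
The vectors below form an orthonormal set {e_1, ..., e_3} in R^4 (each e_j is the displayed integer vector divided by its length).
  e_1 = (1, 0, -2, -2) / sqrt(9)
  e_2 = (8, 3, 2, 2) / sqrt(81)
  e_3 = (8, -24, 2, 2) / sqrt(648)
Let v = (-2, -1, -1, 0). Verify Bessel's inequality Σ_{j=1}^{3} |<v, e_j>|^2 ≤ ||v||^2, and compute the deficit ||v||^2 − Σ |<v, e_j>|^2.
Σ |<v, e_j>|^2 = 11/2; ||v||^2 = 6; deficit = 1/2

Write each e_j = u_j / sqrt(<u_j, u_j>) where u_j is the displayed integer vector. Then <v, e_j> = <v, u_j> / sqrt(<u_j, u_j>), so |<v, e_j>|^2 = <v, u_j>^2 / <u_j, u_j>.
Coefficients: <v, e_1> = 0/sqrt(9), <v, e_2> = -21/sqrt(81), <v, e_3> = 6/sqrt(648).
Square and sum: Σ |<v, e_j>|^2 = 11/2.
Compute ||v||^2 = v·v = 6.
Deficit = 6 − 11/2 = 1/2 ≥ 0, confirming Bessel's inequality. (The deficit equals ||v − Σ <v,e_j> e_j||^2, the squared distance from v to span{e_j}.)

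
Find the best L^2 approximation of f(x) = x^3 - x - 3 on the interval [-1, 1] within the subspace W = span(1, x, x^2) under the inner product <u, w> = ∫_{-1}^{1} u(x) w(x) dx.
g(x) = -2*x/5 - 3

The best approximation g ∈ W is the orthogonal projection of f onto W. Writing g = a_0 + a_1 x + a_2 x^2, the coefficients solve the normal equations G · a = b where
  G_{ij} = <φ_i, φ_j> and b_i = <f, φ_i>, with φ_0 = 1, φ_1 = x, φ_2 = x^2.
G =
  [2, 0, 2/3]
  [0, 2/3, 0]
  [2/3, 0, 2/5],
b = (-6, -4/15, -2).
Solving gives a_0 = -3, a_1 = -2/5, a_2 = 0, so
  g(x) = -2*x/5 - 3.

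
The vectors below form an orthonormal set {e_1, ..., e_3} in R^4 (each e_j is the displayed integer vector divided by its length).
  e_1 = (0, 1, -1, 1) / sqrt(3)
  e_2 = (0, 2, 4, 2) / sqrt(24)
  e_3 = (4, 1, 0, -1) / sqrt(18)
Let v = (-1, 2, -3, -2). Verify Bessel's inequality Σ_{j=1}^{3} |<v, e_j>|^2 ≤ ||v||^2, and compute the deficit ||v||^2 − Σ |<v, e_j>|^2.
Σ |<v, e_j>|^2 = 9; ||v||^2 = 18; deficit = 9

Write each e_j = u_j / sqrt(<u_j, u_j>) where u_j is the displayed integer vector. Then <v, e_j> = <v, u_j> / sqrt(<u_j, u_j>), so |<v, e_j>|^2 = <v, u_j>^2 / <u_j, u_j>.
Coefficients: <v, e_1> = 3/sqrt(3), <v, e_2> = -12/sqrt(24), <v, e_3> = 0/sqrt(18).
Square and sum: Σ |<v, e_j>|^2 = 9.
Compute ||v||^2 = v·v = 18.
Deficit = 18 − 9 = 9 ≥ 0, confirming Bessel's inequality. (The deficit equals ||v − Σ <v,e_j> e_j||^2, the squared distance from v to span{e_j}.)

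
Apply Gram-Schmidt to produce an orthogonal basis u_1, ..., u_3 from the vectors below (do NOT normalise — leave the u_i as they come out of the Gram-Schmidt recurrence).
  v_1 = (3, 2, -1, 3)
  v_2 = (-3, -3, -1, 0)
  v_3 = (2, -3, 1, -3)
Orthogonal basis:
  u_1 = (3, 2, -1, 3)
  u_2 = (-27/23, -41/23, -37/23, 42/23)
  u_3 = (686/241, -681/241, -15/241, -237/241)

Apply the Gram-Schmidt recurrence
  u_1 = v_1
  u_i = v_i − Σ_{j<i} ((v_i · u_j) / (u_j · u_j)) · u_j.

Step by step this gives:
  u_1 = (3, 2, -1, 3)
  u_2 = (-27/23, -41/23, -37/23, 42/23)
  u_3 = (686/241, -681/241, -15/241, -237/241)

Orthogonality check:
  u_2 · u_1 = 0 (should be 0)
  u_3 · u_1 = 0 (should be 0)
  u_3 · u_2 = 0 (should be 0)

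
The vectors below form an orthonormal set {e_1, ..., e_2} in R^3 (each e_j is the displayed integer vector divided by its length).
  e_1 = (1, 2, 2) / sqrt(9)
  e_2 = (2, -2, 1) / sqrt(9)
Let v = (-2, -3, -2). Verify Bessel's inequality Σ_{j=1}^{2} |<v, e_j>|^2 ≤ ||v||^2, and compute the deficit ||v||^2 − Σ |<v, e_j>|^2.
Σ |<v, e_j>|^2 = 16; ||v||^2 = 17; deficit = 1

Write each e_j = u_j / sqrt(<u_j, u_j>) where u_j is the displayed integer vector. Then <v, e_j> = <v, u_j> / sqrt(<u_j, u_j>), so |<v, e_j>|^2 = <v, u_j>^2 / <u_j, u_j>.
Coefficients: <v, e_1> = -12/sqrt(9), <v, e_2> = 0/sqrt(9).
Square and sum: Σ |<v, e_j>|^2 = 16.
Compute ||v||^2 = v·v = 17.
Deficit = 17 − 16 = 1 ≥ 0, confirming Bessel's inequality. (The deficit equals ||v − Σ <v,e_j> e_j||^2, the squared distance from v to span{e_j}.)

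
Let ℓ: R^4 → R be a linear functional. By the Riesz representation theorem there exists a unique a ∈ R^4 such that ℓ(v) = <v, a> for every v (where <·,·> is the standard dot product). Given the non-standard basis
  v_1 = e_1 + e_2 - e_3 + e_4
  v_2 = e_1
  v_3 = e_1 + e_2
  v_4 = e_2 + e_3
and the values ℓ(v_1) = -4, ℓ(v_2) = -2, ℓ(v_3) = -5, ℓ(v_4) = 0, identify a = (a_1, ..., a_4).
a = (-2, -3, 3, 4)

Write a = (a_1, ..., a_4) in the standard basis. For each basis vector v_i, ℓ(v_i) = <v_i, a> is a linear equation in the a_j's. Collect the n equations into a matrix system V a = ℓ, where row i of V is v_i (expressed in the standard basis). Since V is invertible (lower-triangular with 1s on the diagonal, up to permutation), solve by back-substitution:
  V =
[[1, 1, -1, 1],
 [1, 0, 0, 0],
 [1, 1, 0, 0],
 [0, 1, 1, 0]]
  V a = (-4, -2, -5, 0)
Solving gives a = (-2, -3, 3, 4).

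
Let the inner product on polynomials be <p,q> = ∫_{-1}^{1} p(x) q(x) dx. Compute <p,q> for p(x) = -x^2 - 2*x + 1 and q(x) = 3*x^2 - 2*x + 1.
<p,q> = 24/5

Expand the product: p(x)·q(x) = -3*x^4 - 4*x^3 + 6*x^2 - 4*x + 1.
∫_{-1}^{1} of each monomial x^k gives [2/(k+1) if k even, 0 if k odd]. Integrating term-by-term (or equivalently evaluating the antiderivative F(x) = -3*x^5/5 - x^4 + 2*x^3 - 2*x^2 + x at the endpoints):
  F(1) − F(−1) = -3/5 − (-27/5) = 24/5.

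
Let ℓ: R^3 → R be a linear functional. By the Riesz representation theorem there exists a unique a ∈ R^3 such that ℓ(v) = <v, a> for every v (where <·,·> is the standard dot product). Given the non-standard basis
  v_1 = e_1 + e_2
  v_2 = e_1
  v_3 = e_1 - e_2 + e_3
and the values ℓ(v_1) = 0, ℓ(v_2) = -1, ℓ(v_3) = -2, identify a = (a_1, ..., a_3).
a = (-1, 1, 0)

Write a = (a_1, ..., a_3) in the standard basis. For each basis vector v_i, ℓ(v_i) = <v_i, a> is a linear equation in the a_j's. Collect the n equations into a matrix system V a = ℓ, where row i of V is v_i (expressed in the standard basis). Since V is invertible (lower-triangular with 1s on the diagonal, up to permutation), solve by back-substitution:
  V =
[[1, 1, 0],
 [1, 0, 0],
 [1, -1, 1]]
  V a = (0, -1, -2)
Solving gives a = (-1, 1, 0).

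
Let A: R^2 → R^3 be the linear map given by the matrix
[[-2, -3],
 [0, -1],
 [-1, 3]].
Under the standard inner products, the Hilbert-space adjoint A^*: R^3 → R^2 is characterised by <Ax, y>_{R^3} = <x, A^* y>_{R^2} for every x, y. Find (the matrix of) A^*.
A^* = A^T =
[[-2, 0, -1],
 [-3, -1, 3]]

For real matrices with standard dot products, the defining identity <Ax, y> = <x, A^* y> gives (Ax)^T y = x^T (A^*) y, i.e. x^T A^T y = x^T (A^*) y. Since this holds for all x, y, we must have A^* = A^T. Therefore
A^* =
[[-2, 0, -1],
 [-3, -1, 3]].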